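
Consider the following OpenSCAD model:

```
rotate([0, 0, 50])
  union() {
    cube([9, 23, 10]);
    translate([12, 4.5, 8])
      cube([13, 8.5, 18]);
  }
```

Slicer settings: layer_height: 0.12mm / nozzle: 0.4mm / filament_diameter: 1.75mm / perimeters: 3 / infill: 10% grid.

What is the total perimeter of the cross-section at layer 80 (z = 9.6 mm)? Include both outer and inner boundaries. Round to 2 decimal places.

At z = 9.6 mm: the 9×23 cube contributes its full rectangle (perimeter 64.00 mm); the 13×8.5 cube at (12, 4.5) contributes its full rectangle (perimeter 43.00 mm); Taking the union: the 2 present regions are separate (no shared area or edge), so areas and boundary lengths simply add and each stays a separate island — boundary = 107.00 mm; (rotated 50° about Z; rotation is an isometry so areas/perimeters/island counts are preserved). Overall, the cross-section has 2 separate islands. Total boundary length (outer) = 107.00 mm.

107.00 mm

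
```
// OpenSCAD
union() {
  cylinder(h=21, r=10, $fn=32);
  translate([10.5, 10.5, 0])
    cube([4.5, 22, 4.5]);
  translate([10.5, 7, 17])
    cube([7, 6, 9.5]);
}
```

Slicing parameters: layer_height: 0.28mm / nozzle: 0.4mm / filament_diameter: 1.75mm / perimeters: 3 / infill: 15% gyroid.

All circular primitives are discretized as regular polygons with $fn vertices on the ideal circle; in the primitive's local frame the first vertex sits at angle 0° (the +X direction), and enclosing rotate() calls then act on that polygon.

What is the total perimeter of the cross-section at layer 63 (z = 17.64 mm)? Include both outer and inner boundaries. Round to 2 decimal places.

At z = 17.64 mm: the r=10 cylinder gives a regular 32-gon of circumradius 10 (constant along its height) (perimeter = 2·32·10.000·sin(180°/32) = 62.73 mm); the cube at (10.5, 10.5) does not reach this height (z outside [0, 4.5]); the 7×6 cube at (10.5, 7) contributes its full rectangle (perimeter 26.00 mm); Taking the union: the 2 present regions are separate (no shared area or edge), so areas and boundary lengths simply add and each stays a separate island — boundary = 88.73 mm. Overall, the cross-section has 2 separate islands. Total boundary length (outer) = 88.73 mm.

88.73 mm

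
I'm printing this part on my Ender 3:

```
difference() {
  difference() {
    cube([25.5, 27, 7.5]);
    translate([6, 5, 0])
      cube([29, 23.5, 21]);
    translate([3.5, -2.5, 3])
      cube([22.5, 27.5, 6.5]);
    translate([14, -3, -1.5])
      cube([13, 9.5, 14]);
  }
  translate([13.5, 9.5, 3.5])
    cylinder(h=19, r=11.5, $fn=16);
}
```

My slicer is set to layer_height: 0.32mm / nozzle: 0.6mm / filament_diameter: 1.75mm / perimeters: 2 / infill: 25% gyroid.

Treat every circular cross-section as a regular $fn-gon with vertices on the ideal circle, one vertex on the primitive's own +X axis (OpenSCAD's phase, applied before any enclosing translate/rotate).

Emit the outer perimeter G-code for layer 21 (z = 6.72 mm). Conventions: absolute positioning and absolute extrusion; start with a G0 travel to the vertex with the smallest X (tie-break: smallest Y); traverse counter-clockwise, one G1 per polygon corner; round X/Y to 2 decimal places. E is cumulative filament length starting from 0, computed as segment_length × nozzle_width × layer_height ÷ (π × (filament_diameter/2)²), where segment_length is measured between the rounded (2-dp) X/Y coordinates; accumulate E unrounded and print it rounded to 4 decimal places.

G0 X0.00 Y0.00 Z6.72
G1 X3.50 Y0.00 E0.2794
G1 X3.50 Y4.16 E0.6115
G1 X2.88 Y5.10 E0.7013
G1 X2.00 Y9.50 E1.0595
G1 X2.88 Y13.90 E1.4177
G1 X3.50 Y14.84 E1.5076
G1 X3.50 Y25.00 E2.3186
G1 X6.00 Y25.00 E2.5182
G1 X6.00 Y27.00 E2.6778
G1 X0.00 Y27.00 E3.1568
G1 X0.00 Y0.00 E5.3120

At z = 6.72 mm: the cube is present — its section is the full 25.5×27 rectangle; the cube at (6, 5) (footprint 29×23.5) is included at this height; the cube at (3.5, -2.5) (footprint 22.5×27.5) is included at this height; the 13×9.5 cube at (14, -3) contributes its full rectangle; Taking the first minus the rest: starting from the 25.5×27 cube, the 29×23.5 cube at (6, 5) partially overlaps it — only the 429.00 mm² overlap (of its 681.50 mm²) is removed, clipping the outline; the 22.5×27.5 cube at (3.5, -2.5) partially overlaps it — only the 160.00 mm² overlap (of its 618.75 mm²) is removed, clipping the outline; the 13×9.5 cube at (14, -3) misses the remaining region (no effect) — 1 connected region; the cylinder at (13.5, 9.5): section is a regular 16-gon, circumradius r=11.5; After the difference (first − rest): starting from the result so far, the r=11.5 cylinder at (13.5, 9.5) partially overlaps it — only the 9.93 mm² overlap (of its 404.88 mm²) is removed, clipping the outline — 1 connected region. The outline is a single polygon with 11 vertices. Extrusion per mm of travel: 0.6 × 0.32 / (π × 0.875²) = 0.079824. Accumulating E over each segment gives final E = 5.3120.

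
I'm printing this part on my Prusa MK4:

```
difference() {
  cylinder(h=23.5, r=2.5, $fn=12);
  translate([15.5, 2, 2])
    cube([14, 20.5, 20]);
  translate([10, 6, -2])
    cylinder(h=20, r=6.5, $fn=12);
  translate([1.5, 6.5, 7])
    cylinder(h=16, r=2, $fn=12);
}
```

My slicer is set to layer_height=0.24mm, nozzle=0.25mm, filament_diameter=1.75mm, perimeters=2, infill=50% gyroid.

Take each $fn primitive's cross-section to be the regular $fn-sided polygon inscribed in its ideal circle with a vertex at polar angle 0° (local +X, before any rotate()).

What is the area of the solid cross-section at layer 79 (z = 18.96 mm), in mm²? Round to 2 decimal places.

18.75 mm²

At z = 18.96 mm: the r=2.5 cylinder contributes a regular 12-gon of circumradius 2.5 (area = (12/2)·2.500²·sin(360°/12) = 18.75 mm²); the cube at (15.5, 2) is present — its section is the full 14×20.5 rectangle (area 287.00 mm²); the cylinder at (10, 6) is not intersected at this z (z outside [-2, 18]); the r=2 cylinder at (1.5, 6.5) contributes a regular 12-gon of circumradius 2 (area = (12/2)·2.000²·sin(360°/12) = 12.00 mm²); Subtracting the remaining from the first: starting from the r=2.5 cylinder (18.75 mm²), the 14×20.5 cube at (15.5, 2) misses the remaining region (no effect); the r=2 cylinder at (1.5, 6.5) misses the remaining region (no effect) — area = 18.75 mm². Overall, the cross-section is a single solid region. Net area = 18.75 mm².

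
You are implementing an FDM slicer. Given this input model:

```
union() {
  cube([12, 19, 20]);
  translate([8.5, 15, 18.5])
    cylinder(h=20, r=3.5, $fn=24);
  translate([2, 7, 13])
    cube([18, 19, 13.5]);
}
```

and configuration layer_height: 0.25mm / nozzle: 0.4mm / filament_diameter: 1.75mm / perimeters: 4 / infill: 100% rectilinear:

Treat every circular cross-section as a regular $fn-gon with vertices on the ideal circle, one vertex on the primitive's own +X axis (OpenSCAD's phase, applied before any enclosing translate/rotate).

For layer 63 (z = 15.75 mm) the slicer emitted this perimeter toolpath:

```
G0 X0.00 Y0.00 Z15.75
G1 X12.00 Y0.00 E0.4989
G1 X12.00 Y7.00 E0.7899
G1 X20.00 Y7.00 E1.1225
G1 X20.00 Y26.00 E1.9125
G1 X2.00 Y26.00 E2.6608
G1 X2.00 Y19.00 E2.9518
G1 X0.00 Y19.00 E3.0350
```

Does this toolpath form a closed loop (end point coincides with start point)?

no

Start point (G0): (0.00, 0.00). End point (last G1): the path does not return to the start — open.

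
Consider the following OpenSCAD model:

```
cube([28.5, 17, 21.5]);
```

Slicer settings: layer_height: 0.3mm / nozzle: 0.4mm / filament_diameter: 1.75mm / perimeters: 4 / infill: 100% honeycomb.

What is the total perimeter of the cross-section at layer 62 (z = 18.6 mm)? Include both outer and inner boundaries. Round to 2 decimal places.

91.00 mm

At z = 18.6 mm: the cube (footprint 28.5×17) is included at this height (perimeter 91.00 mm). Overall, the cross-section is a single solid region. Total boundary length (outer) = 91.00 mm.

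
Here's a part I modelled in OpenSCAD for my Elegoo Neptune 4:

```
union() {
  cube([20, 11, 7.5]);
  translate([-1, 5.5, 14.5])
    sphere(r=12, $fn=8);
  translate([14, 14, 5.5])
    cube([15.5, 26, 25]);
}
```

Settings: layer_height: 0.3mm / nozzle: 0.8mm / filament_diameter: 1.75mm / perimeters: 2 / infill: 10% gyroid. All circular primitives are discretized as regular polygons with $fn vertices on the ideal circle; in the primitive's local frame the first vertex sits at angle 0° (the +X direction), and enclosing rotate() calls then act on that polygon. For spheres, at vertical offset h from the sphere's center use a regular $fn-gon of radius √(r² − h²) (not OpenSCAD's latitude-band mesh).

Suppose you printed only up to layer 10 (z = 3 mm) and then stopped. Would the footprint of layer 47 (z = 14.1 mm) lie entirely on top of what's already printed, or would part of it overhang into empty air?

Compare the two slices. At z = 3: the cube (footprint 20×11) is included at this height (area 220.00 mm²); the sphere at (-1, 5.5): section is a regular 8-gon, circumradius = √(r²−h²) = √(12²−11.5²) = 3.428 (area = (8/2)·3.428²·sin(360°/8) = 33.23 mm²); the cube at (14, 14) is absent (z outside [5.5, 30.5]); Taking the union: the regions partially overlap — summed areas 253.23 mm² minus the doubly-counted overlap 10.18 mm² gives 243.06 mm² — area = 243.06 mm². At z = 14.1: the cube is not intersected at this z (z outside [0, 7.5]); the r=12 sphere at (-1, 5.5) contributes a regular 8-gon of circumradius √(12²−0.4²) = 11.993 (area = (8/2)·11.993²·sin(360°/8) = 406.84 mm²); the cube at (14, 14) (footprint 15.5×26) is included at this height (area 403.00 mm²); Merging all regions: the 2 present regions are separate (no shared area or edge), so areas and boundary lengths simply add and each stays a separate island — area = 809.84 mm². Checking containment: at z = 14.1 the cross-section extends beyond the z = 3 cross-section by about 678.39 mm².

part overhangs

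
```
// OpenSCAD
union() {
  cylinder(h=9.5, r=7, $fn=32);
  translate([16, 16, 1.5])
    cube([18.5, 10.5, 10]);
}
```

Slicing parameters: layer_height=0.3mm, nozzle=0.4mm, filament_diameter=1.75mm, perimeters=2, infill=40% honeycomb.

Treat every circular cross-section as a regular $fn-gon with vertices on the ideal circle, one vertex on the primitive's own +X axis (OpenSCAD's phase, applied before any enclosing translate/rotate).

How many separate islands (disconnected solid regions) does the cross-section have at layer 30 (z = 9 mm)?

2

At z = 9 mm: the r=7 cylinder gives a regular 32-gon of circumradius 7 (constant along its height); the 18.5×10.5 cube at (16, 16) contributes its full rectangle; Taking the union: the 2 present regions are separate (no shared area or edge), so areas and boundary lengths simply add and each stays a separate island — 2 connected regions. Overall, the cross-section has 2 separate islands. Island count = 2.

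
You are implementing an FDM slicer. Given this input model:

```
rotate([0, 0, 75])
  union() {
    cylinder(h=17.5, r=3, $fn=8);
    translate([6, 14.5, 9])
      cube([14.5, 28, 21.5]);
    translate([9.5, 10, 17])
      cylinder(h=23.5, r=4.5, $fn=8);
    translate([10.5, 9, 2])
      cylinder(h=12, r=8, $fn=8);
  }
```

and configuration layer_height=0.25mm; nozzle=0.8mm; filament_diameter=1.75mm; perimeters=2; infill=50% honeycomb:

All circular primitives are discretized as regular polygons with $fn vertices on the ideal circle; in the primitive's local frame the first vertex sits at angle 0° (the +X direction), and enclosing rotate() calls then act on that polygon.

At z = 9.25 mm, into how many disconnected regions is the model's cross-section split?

At z = 9.25 mm: the cylinder: section is a regular 8-gon, circumradius r=3; the 14.5×28 cube at (6, 14.5) contributes its full rectangle; the cylinder at (9.5, 10) is not intersected at this z (z outside [17, 40.5]); the r=8 cylinder at (10.5, 9) contributes a regular 8-gon of circumradius 8; Merging all regions: the regions partially overlap (shared area 14.58 mm²), so overlapping operands fuse into one piece — 2 connected regions; (rotated 75° about Z; rotation is an isometry so areas/perimeters/island counts are preserved). The result has 2 disconnected regions.

2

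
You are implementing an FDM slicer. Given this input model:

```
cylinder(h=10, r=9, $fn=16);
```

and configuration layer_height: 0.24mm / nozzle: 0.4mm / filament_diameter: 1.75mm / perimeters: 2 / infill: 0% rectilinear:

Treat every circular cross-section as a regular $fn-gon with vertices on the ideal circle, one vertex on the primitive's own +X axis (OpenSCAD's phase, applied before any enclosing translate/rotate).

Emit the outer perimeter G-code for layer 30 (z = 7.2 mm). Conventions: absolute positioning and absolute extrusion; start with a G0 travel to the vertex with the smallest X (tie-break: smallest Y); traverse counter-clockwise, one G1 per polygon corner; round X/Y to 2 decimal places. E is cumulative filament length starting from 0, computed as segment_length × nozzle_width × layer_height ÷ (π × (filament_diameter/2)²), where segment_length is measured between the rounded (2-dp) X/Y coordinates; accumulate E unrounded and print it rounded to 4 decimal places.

G0 X-9.00 Y0.00 Z7.20
G1 X-8.31 Y-3.44 E0.1400
G1 X-6.36 Y-6.36 E0.2802
G1 X-3.44 Y-8.31 E0.4203
G1 X0.00 Y-9.00 E0.5603
G1 X3.44 Y-8.31 E0.7004
G1 X6.36 Y-6.36 E0.8405
G1 X8.31 Y-3.44 E0.9807
G1 X9.00 Y0.00 E1.1207
G1 X8.31 Y3.44 E1.2607
G1 X6.36 Y6.36 E1.4009
G1 X3.44 Y8.31 E1.5410
G1 X0.00 Y9.00 E1.6810
G1 X-3.44 Y8.31 E1.8211
G1 X-6.36 Y6.36 E1.9612
G1 X-8.31 Y3.44 E2.1014
G1 X-9.00 Y0.00 E2.2414

At z = 7.2 mm: the cylinder: section is a regular 16-gon, circumradius r=9. The outline is a single polygon with 16 vertices. Extrusion per mm of travel: 0.4 × 0.24 / (π × 0.875²) = 0.039912. Accumulating E over each segment gives final E = 2.2414.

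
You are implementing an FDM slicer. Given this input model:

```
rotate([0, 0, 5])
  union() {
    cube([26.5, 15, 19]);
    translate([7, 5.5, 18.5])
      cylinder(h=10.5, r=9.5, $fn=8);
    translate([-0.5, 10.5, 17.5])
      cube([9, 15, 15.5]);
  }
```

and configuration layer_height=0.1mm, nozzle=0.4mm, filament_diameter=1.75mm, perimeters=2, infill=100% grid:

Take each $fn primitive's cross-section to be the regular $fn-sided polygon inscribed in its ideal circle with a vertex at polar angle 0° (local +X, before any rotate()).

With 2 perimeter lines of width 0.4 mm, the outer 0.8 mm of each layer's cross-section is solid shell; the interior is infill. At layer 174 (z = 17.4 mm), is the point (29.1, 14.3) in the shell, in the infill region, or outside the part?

At z = 17.4 mm: the cube (footprint 26.5×15) is included at this height; the cylinder at (7, 5.5) is not intersected at this z (z outside [18.5, 29]); the cube at (-0.5, 10.5) is absent (z outside [17.5, 33]); Combining (union): only the 26.5×15 cube is present, so the union is just that shape — 1 connected region; (whole slice rotated 5° about Z — lengths, areas and connectivity unchanged). Overall, the cross-section is a single solid region. Undo the 5° rotation: the query point maps to (30.236, 11.709) in the un-rotated model frame. The nearest boundary edge runs (26.50, 0.00)→(26.50, 15.00); distance from the point to it = 3.74 mm. The point is not inside any of the regions above, so it lies outside the cross-section (3.74 mm from the nearest boundary).

outside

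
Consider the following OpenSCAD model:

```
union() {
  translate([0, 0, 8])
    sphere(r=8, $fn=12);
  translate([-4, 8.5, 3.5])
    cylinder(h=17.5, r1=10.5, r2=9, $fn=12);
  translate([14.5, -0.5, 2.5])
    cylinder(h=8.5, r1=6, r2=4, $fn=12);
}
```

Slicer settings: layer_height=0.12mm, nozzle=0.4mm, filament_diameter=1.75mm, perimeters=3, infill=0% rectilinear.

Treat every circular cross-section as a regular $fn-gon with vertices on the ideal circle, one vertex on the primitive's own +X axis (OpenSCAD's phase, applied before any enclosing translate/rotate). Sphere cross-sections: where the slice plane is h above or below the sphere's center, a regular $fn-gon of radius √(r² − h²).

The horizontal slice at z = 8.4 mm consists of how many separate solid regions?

At z = 8.4 mm: the sphere: section is a regular 12-gon, circumradius = √(r²−h²) = √(8²−0.4²) = 7.990; the cone at (-4, 8.5) (r1=10.5→r2=9) has section circumradius 10.080 here — a regular 12-gon; the cone at (14.5, -0.5): at t=0.694 of its height the radius interpolates to r₁+(r₂−r₁)t = 4.612, giving a regular 12-gon of that circumradius; Taking the union: the regions partially overlap (shared area 85.99 mm²), so overlapping operands fuse into one piece — 2 connected regions. The result has 2 disconnected regions.

2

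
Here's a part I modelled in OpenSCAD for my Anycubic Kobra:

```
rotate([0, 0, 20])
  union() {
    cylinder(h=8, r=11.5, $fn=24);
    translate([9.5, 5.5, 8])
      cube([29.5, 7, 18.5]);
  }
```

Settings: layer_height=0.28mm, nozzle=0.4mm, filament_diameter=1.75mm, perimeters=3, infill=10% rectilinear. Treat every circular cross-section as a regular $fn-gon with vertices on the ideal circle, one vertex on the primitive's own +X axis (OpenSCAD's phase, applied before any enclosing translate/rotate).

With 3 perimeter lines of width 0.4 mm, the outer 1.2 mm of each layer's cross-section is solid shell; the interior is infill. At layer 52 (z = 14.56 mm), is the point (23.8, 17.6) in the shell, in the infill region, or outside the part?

infill

At z = 14.56 mm: the cylinder is not intersected at this z (z outside [0, 8]); the cube at (9.5, 5.5) is present — its section is the full 29.5×7 rectangle; Combining (union): only the 29.5×7 cube at (9.5, 5.5) is present, so the union is just that shape — 1 connected region; (rotated 20° about Z; rotation is an isometry so areas/perimeters/island counts are preserved). Overall, the cross-section is a single solid region. Undo the 20° rotation: the query point maps to (28.384, 8.399) in the un-rotated model frame. The nearest boundary edge runs (9.50, 5.50)→(39.00, 5.50); distance from the point to it = 2.90 mm. The point is inside the cross-section and 2.90 mm from the nearest boundary — more than the 1.2 mm shell width (3 × 0.4), so it's in the infill interior.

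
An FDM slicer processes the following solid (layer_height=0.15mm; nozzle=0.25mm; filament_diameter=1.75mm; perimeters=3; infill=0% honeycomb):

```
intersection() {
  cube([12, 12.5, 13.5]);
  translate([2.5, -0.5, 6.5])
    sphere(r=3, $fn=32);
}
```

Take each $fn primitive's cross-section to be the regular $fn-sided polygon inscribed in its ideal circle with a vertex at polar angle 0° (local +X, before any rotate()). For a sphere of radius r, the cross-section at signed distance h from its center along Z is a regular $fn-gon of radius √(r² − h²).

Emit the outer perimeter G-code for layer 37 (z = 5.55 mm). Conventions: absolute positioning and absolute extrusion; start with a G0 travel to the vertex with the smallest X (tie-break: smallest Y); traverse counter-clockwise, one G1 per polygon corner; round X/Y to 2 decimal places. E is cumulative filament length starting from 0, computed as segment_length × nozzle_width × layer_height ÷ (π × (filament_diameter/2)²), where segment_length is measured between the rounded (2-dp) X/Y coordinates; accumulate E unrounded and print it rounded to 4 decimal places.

At z = 5.55 mm: the cube is present — its section is the full 12×12.5 rectangle; the sphere at (2.5, -0.5): section is a regular 32-gon, circumradius = √(r²−h²) = √(3²−0.95²) = 2.846; Keeping only the common overlap: the r=3 sphere at (2.5, -0.5) partially overlaps the 12×12.5 cube; clipping to the common part keeps 9.67 mm² — 1 connected region. The outline is a single polygon with 16 vertices. Extrusion per mm of travel: 0.25 × 0.15 / (π × 0.875²) = 0.015591. Accumulating E over each segment gives final E = 0.2053.

G0 X0.00 Y0.00 Z5.55
G1 X5.30 Y0.00 E0.0826
G1 X5.29 Y0.06 E0.0836
G1 X5.13 Y0.59 E0.0922
G1 X4.87 Y1.08 E0.1009
G1 X4.51 Y1.51 E0.1096
G1 X4.08 Y1.87 E0.1183
G1 X3.59 Y2.13 E0.1270
G1 X3.06 Y2.29 E0.1356
G1 X2.50 Y2.35 E0.1444
G1 X1.94 Y2.29 E0.1532
G1 X1.41 Y2.13 E0.1618
G1 X0.92 Y1.87 E0.1705
G1 X0.49 Y1.51 E0.1792
G1 X0.13 Y1.08 E0.1880
G1 X0.00 Y0.83 E0.1923
G1 X0.00 Y0.00 E0.2053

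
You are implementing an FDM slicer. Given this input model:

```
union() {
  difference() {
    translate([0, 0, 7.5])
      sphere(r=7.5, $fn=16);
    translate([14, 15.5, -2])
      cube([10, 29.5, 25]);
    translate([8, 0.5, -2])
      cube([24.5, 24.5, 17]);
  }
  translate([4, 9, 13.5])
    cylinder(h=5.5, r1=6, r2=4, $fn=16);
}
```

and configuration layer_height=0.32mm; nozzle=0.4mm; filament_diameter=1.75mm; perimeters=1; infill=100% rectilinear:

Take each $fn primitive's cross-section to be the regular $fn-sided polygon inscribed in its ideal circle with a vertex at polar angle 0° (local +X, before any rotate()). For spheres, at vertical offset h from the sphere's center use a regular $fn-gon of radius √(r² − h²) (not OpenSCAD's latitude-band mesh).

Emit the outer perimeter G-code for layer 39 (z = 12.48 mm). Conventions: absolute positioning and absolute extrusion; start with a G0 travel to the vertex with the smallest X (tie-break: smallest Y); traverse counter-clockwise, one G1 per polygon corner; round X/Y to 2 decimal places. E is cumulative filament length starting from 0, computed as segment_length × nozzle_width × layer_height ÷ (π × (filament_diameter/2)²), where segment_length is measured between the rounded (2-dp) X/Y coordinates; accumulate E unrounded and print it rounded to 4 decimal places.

At z = 12.48 mm: the r=7.5 sphere contributes a regular 16-gon of circumradius √(7.5²−4.98²) = 5.608; the cube at (14, 15.5) (footprint 10×29.5) is included at this height; the 24.5×24.5 cube at (8, 0.5) contributes its full rectangle; After the difference (first − rest): starting from the r=7.5 sphere, the 10×29.5 cube at (14, 15.5) misses the remaining region (no effect); the 24.5×24.5 cube at (8, 0.5) misses the remaining region (no effect) — 1 connected region; the cone at (4, 9) is not intersected at this z (z outside [13.5, 19]); Merging all regions: only the result so far is present, so the union is just that shape — 1 connected region. The outline is a single polygon with 16 vertices. Extrusion per mm of travel: 0.4 × 0.32 / (π × 0.875²) = 0.053216. Accumulating E over each segment gives final E = 1.8639.

G0 X-5.61 Y0.00 Z12.48
G1 X-5.18 Y-2.15 E0.1167
G1 X-3.97 Y-3.97 E0.2330
G1 X-2.15 Y-5.18 E0.3493
G1 X0.00 Y-5.61 E0.4660
G1 X2.15 Y-5.18 E0.5827
G1 X3.97 Y-3.97 E0.6990
G1 X5.18 Y-2.15 E0.8153
G1 X5.61 Y0.00 E0.9319
G1 X5.18 Y2.15 E1.0486
G1 X3.97 Y3.97 E1.1649
G1 X2.15 Y5.18 E1.2812
G1 X0.00 Y5.61 E1.3979
G1 X-2.15 Y5.18 E1.5146
G1 X-3.97 Y3.97 E1.6309
G1 X-5.18 Y2.15 E1.7472
G1 X-5.61 Y0.00 E1.8639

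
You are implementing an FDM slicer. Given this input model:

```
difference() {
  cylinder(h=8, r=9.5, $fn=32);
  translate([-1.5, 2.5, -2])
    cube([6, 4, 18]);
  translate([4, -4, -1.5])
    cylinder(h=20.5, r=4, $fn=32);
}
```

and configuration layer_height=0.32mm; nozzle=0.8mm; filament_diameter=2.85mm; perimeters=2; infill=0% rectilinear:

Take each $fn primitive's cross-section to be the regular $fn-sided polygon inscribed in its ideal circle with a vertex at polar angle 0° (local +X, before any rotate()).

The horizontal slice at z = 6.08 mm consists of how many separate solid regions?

At z = 6.08 mm: the r=9.5 cylinder contributes a regular 32-gon of circumradius 9.5; the cube at (-1.5, 2.5) (footprint 6×4) is included at this height; the r=4 cylinder at (4, -4) contributes a regular 32-gon of circumradius 4; Subtracting the remaining from the first: starting from the r=9.5 cylinder, the 6×4 cube at (-1.5, 2.5) lies wholly inside it (removes its full 24.00 mm² and its 20.00 mm outline becomes a hole wall); the r=4 cylinder at (4, -4) partially overlaps it — only the 49.58 mm² overlap (of its 49.94 mm²) is removed, clipping the outline — 1 connected region with 1 hole. The result has 1 disconnected region.

1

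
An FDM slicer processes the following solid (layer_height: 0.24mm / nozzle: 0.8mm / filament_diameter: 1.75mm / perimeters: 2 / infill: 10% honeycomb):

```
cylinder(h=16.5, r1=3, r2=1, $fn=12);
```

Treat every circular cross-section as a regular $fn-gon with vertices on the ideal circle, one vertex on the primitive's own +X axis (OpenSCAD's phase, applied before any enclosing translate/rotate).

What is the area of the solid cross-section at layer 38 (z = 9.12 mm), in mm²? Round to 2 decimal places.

At z = 9.12 mm: the cone contributes a regular 12-gon of circumradius 1.895 (interpolated between r1=3 and r2=1 at t=0.553) (area = (12/2)·1.895²·sin(360°/12) = 10.77 mm²). Overall, the cross-section is a single solid region. Net area = 10.77 mm².

10.77 mm²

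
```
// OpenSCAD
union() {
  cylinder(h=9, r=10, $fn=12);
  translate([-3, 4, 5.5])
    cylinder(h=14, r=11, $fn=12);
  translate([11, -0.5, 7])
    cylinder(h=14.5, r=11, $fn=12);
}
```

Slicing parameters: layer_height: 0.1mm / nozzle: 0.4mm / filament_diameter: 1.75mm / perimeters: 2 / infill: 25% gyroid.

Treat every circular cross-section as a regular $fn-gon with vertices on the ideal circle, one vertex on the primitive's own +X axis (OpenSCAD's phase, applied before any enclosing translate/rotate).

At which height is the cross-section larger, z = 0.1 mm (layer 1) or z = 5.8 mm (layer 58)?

layer 58 (z = 5.8 mm)

Layer 1 (z = 0.1): the r=10 cylinder contributes a regular 12-gon of circumradius 10 (area = (12/2)·10.000²·sin(360°/12) = 300.00 mm²); the cylinder at (-3, 4) is absent (z outside [5.5, 19.5]); the cylinder at (11, -0.5) is not intersected at this z (z outside [7, 21.5]); Merging all regions: only the r=10 cylinder is present, so the union is just that shape — area = 300.00 mm². So its area = 300.00 mm². Layer 58 (z = 5.8): the cylinder: section is a regular 12-gon, circumradius r=10 (area = (12/2)·10.000²·sin(360°/12) = 300.00 mm²); the r=11 cylinder at (-3, 4) gives a regular 12-gon of circumradius 11 (constant along its height) (area = (12/2)·11.000²·sin(360°/12) = 363.00 mm²); the cylinder at (11, -0.5) is not intersected at this z (z outside [7, 21.5]); Combining (union): the regions partially overlap — summed areas 663.00 mm² minus the doubly-counted overlap 227.90 mm² gives 435.10 mm² — area = 435.10 mm². So its area = 435.10 mm². Layer 58 is larger (435.10 vs 300.00 mm²).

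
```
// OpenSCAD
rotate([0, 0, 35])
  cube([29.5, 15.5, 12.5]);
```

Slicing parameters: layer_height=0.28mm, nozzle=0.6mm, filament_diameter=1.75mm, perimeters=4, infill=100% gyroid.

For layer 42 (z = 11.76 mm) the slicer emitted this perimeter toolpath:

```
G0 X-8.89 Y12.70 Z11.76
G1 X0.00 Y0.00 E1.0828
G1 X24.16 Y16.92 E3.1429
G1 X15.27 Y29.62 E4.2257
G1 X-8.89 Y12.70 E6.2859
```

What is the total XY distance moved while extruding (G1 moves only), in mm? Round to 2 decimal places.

90.00 mm

Sum the Euclidean lengths of each G1 segment: total = 90.00 mm.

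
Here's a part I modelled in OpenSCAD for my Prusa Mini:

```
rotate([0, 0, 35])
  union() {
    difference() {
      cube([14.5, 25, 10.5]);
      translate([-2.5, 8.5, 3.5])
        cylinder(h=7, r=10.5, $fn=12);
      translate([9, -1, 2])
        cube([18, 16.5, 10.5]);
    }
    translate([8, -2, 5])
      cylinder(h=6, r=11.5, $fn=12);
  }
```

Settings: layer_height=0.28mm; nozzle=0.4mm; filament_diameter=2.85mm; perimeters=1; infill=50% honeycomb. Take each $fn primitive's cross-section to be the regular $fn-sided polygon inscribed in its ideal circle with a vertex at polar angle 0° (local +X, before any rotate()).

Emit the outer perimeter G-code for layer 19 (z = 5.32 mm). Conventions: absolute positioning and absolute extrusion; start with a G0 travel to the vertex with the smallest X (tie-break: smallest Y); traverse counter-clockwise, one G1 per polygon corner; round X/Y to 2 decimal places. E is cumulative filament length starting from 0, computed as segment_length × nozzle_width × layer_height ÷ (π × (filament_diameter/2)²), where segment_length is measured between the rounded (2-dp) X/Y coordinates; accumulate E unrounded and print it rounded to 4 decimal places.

At z = 5.32 mm: the cube (footprint 14.5×25) is included at this height; the r=10.5 cylinder at (-2.5, 8.5) contributes a regular 12-gon of circumradius 10.5; the 18×16.5 cube at (9, -1) contributes its full rectangle; Subtracting the remaining from the first: starting from the 14.5×25 cube, the r=10.5 cylinder at (-2.5, 8.5) partially overlaps it — only the 111.73 mm² overlap (of its 330.75 mm²) is removed, clipping the outline; the 18×16.5 cube at (9, -1) partially overlaps it — only the 85.25 mm² overlap (of its 297.00 mm²) is removed, clipping the outline — 1 connected region; the r=11.5 cylinder at (8, -2) gives a regular 12-gon of circumradius 11.5 (constant along its height); Taking the union: the regions partially overlap (shared area 23.04 mm²), so overlapping operands fuse into one piece — 1 connected region; (rotated 35° about Z; rotation is an isometry so areas/perimeters/island counts are preserved). The outline is a single polygon with 20 vertices. Extrusion per mm of travel: 0.4 × 0.28 / (π × 1.425²) = 0.017557. Accumulating E over each segment gives final E = 2.2007.

G0 X-14.34 Y20.48 Z5.32
G1 X-10.51 Y15.02 E0.1171
G1 X-7.84 Y15.99 E0.1670
G1 X-2.49 Y15.05 E0.2623
G1 X0.94 Y12.17 E0.3410
G1 X-2.72 Y7.81 E0.4409
G1 X-3.76 Y1.95 E0.5454
G1 X-1.72 Y-3.65 E0.6500
G1 X2.84 Y-7.47 E0.7545
G1 X8.70 Y-8.51 E0.8590
G1 X14.30 Y-6.47 E0.9636
G1 X18.12 Y-1.91 E1.0680
G1 X19.16 Y3.95 E1.1725
G1 X17.12 Y9.55 E1.2772
G1 X12.56 Y13.37 E1.3816
G1 X6.70 Y14.41 E1.4861
G1 X2.08 Y12.72 E1.5724
G1 X-1.52 Y17.86 E1.6826
G1 X2.99 Y21.01 E1.7792
G1 X-2.46 Y28.80 E1.9461
G1 X-14.34 Y20.48 E2.2007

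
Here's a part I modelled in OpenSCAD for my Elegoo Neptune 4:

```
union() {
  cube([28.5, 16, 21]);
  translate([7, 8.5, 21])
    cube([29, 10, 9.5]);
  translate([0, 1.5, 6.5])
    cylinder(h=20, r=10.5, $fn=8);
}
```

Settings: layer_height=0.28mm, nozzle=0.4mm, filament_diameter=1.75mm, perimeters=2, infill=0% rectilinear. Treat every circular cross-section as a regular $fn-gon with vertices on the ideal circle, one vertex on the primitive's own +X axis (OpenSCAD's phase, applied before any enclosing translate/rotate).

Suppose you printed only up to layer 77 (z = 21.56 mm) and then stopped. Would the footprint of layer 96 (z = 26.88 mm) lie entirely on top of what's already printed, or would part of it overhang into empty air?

Compare the two slices. At z = 21.56: the cube does not reach this height (z outside [0, 21]); the cube at (7, 8.5) (footprint 29×10) is included at this height (area 290.00 mm²); the r=10.5 cylinder at (0, 1.5) contributes a regular 8-gon of circumradius 10.5 (area = (8/2)·10.500²·sin(360°/8) = 311.83 mm²); Combining (union): the regions partially overlap — summed areas 601.83 mm² minus the doubly-counted overlap 0.25 mm² gives 601.58 mm² — area = 601.58 mm². At z = 26.88: the cube does not reach this height (z outside [0, 21]); the 29×10 cube at (7, 8.5) contributes its full rectangle (area 290.00 mm²); the cylinder at (0, 1.5) does not reach this height (z outside [6.5, 26.5]); Combining (union): only the 29×10 cube at (7, 8.5) is present, so the union is just that shape — area = 290.00 mm². Checking containment: the cross-section at z = 26.88 is a subset of the cross-section at z = 21.56.

entirely on top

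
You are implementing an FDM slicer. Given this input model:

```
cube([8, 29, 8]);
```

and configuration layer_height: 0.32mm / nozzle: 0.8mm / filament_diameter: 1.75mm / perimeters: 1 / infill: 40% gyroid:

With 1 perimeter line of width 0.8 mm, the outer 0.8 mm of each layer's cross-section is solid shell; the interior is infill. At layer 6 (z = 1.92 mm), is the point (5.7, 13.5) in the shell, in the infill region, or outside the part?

At z = 1.92 mm: the 8×29 cube contributes its full rectangle. Overall, the cross-section is a single solid region. The nearest boundary edge runs (8.00, 0.00)→(8.00, 29.00); distance from the point to it = 2.30 mm. The point is inside the cross-section and 2.30 mm from the nearest boundary — more than the 0.8 mm shell width (1 × 0.8), so it's in the infill interior.

infill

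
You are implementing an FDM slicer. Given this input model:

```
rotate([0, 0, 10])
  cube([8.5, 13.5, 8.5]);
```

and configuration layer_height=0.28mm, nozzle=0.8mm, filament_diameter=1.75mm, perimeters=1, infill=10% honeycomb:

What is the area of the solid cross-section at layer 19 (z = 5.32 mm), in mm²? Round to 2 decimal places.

At z = 5.32 mm: the cube (footprint 8.5×13.5) is included at this height (area 114.75 mm²); (rotated 10° about Z; rotation is an isometry so areas/perimeters/island counts are preserved). Overall, the cross-section is a single solid region. Net area = 114.75 mm².

114.75 mm²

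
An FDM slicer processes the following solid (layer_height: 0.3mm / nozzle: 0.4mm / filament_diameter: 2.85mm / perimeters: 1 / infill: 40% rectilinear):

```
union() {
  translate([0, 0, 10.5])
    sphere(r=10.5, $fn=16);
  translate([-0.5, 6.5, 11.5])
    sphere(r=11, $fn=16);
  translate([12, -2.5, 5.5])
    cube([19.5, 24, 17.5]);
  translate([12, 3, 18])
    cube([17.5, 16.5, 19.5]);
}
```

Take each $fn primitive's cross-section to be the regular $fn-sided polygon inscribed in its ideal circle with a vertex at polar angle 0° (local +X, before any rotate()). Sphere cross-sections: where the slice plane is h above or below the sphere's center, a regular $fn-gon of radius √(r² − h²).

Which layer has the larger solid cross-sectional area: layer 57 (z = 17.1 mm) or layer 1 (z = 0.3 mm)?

layer 57 (z = 17.1 mm)

Layer 57 (z = 17.1): the r=10.5 sphere contributes a regular 16-gon of circumradius √(10.5²−6.6²) = 8.166 (area = (16/2)·8.166²·sin(360°/16) = 204.17 mm²); the r=11 sphere at (-0.5, 6.5) contributes a regular 16-gon of circumradius √(11²−5.6²) = 9.468 (area = (16/2)·9.468²·sin(360°/16) = 274.43 mm²); the cube at (12, -2.5) is present — its section is the full 19.5×24 rectangle (area 468.00 mm²); the cube at (12, 3) is not intersected at this z (z outside [18, 37.5]); Taking the union: the regions partially overlap — summed areas 946.60 mm² minus the doubly-counted overlap 126.14 mm² gives 820.46 mm² — area = 820.46 mm². So its area = 820.46 mm². Layer 1 (z = 0.3): the sphere: section is a regular 16-gon, circumradius = √(r²−h²) = √(10.5²−10.2²) = 2.492 (area = (16/2)·2.492²·sin(360°/16) = 19.01 mm²); the sphere at (-0.5, 6.5) is absent (|z−center|=11.200 > r=11); the cube at (12, -2.5) is not intersected at this z (z outside [5.5, 23]); the cube at (12, 3) is not intersected at this z (z outside [18, 37.5]); Taking the union: only the r=10.5 sphere is present, so the union is just that shape — area = 19.01 mm². So its area = 19.01 mm². Layer 57 is larger (820.46 vs 19.01 mm²).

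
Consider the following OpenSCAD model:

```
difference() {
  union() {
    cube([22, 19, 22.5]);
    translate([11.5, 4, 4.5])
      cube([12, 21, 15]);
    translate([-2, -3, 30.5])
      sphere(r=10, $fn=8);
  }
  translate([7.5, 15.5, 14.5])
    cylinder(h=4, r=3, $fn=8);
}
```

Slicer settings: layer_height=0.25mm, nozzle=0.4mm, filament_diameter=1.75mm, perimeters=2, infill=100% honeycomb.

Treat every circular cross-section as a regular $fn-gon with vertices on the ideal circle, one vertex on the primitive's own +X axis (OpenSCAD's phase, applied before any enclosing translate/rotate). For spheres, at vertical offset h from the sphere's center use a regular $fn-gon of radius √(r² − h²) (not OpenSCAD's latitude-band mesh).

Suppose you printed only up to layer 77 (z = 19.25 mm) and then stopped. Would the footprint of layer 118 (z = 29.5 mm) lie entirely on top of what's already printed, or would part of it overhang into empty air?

Compare the two slices. At z = 19.25: the cube is present — its section is the full 22×19 rectangle (area 418.00 mm²); the 12×21 cube at (11.5, 4) contributes its full rectangle (area 252.00 mm²); the sphere at (-2, -3) is absent (|z−center|=11.250 > r=10); Combining (union): the regions partially overlap — summed areas 670.00 mm² minus the doubly-counted overlap 157.50 mm² gives 512.50 mm² — area = 512.50 mm²; the cylinder at (7.5, 15.5) is absent (z outside [14.5, 18.5]); Taking the first minus the rest: none of the subtracted shapes is present at this height, so the result so far is unchanged — area = 512.50 mm². At z = 29.5: the cube is absent (z outside [0, 22.5]); the cube at (11.5, 4) is not intersected at this z (z outside [4.5, 19.5]); the r=10 sphere at (-2, -3) slices to a regular 8-gon of circumradius 9.950 (√(r²−h²) with h=1 from center) (area = (8/2)·9.950²·sin(360°/8) = 280.01 mm²); Merging all regions: only the r=10 sphere at (-2, -3) is present, so the union is just that shape — area = 280.01 mm²; the cylinder at (7.5, 15.5) is absent (z outside [14.5, 18.5]); Taking the first minus the rest: none of the subtracted shapes is present at this height, so the result so far is unchanged — area = 280.01 mm². Checking containment: at z = 29.5 the cross-section extends beyond the z = 19.25 cross-section by about 251.07 mm².

part overhangs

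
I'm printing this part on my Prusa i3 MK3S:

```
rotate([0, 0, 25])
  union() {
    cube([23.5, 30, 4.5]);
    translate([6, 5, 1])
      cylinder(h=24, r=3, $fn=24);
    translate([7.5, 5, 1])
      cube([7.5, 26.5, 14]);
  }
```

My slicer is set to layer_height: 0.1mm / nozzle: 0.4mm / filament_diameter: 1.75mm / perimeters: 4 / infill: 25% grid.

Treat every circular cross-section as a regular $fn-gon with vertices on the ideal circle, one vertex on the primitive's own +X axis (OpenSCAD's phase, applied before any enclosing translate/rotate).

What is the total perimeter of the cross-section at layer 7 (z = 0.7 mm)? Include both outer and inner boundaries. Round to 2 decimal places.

107.00 mm

At z = 0.7 mm: the cube (footprint 23.5×30) is included at this height (perimeter 107.00 mm); the cylinder at (6, 5) is not intersected at this z (z outside [1, 25]); the cube at (7.5, 5) is absent (z outside [1, 15]); Combining (union): only the 23.5×30 cube is present, so the union is just that shape — boundary = 107.00 mm; (rotated 25° about Z; rotation is an isometry so areas/perimeters/island counts are preserved). Overall, the cross-section is a single solid region. Total boundary length (outer) = 107.00 mm.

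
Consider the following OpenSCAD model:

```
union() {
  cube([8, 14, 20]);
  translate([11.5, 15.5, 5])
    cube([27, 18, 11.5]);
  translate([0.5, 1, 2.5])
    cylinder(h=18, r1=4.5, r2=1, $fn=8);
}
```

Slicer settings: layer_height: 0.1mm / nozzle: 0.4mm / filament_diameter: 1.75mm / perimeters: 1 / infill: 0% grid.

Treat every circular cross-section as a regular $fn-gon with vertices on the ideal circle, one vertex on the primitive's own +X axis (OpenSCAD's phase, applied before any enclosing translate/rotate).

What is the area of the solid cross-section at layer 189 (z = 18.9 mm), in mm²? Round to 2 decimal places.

At z = 18.9 mm: the cube is present — its section is the full 8×14 rectangle (area 112.00 mm²); the cube at (11.5, 15.5) is absent (z outside [5, 16.5]); the cone at (0.5, 1) contributes a regular 8-gon of circumradius 1.311 (interpolated between r1=4.5 and r2=1 at t=0.911) (area = (8/2)·1.311²·sin(360°/8) = 4.86 mm²); Combining (union): the regions partially overlap — summed areas 116.86 mm² minus the doubly-counted overlap 3.42 mm² gives 113.44 mm² — area = 113.44 mm². Overall, the cross-section is a single solid region. Net area = 113.44 mm².

113.44 mm²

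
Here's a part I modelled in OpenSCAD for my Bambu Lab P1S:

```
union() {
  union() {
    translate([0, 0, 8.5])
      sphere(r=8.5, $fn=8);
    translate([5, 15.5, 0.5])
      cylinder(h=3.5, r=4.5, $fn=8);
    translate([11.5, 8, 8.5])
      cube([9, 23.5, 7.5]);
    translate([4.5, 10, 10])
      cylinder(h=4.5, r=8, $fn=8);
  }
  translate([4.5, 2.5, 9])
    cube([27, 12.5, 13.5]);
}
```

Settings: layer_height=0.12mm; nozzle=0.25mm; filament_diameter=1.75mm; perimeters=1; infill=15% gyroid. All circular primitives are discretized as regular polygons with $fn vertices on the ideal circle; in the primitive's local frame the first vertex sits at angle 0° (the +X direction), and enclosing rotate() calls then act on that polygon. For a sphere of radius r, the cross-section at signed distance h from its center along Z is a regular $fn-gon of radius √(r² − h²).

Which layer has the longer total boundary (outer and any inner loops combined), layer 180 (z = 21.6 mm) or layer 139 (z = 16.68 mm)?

Layer 180 (z = 21.6): the sphere is absent (|z−center|=13.100 > r=8.5); the cylinder at (5, 15.5) is absent (z outside [0.5, 4]); the cube at (11.5, 8) does not reach this height (z outside [8.5, 16]); the cylinder at (4.5, 10) does not reach this height (z outside [10, 14.5]); Merging all regions: nothing is present at this height; the cube at (4.5, 2.5) is present — its section is the full 27×12.5 rectangle (perimeter 79.00 mm); Combining (union): only the 27×12.5 cube at (4.5, 2.5) is present, so the union is just that shape — boundary = 79.00 mm. So its perimeter = 79.00 mm. Layer 139 (z = 16.68): the sphere: section is a regular 8-gon, circumradius = √(r²−h²) = √(8.5²−8.18²) = 2.310 (perimeter = 2·8·2.310·sin(180°/8) = 14.15 mm); the cylinder at (5, 15.5) is absent (z outside [0.5, 4]); the cube at (11.5, 8) is absent (z outside [8.5, 16]); the cylinder at (4.5, 10) does not reach this height (z outside [10, 14.5]); Taking the union: only the r=8.5 sphere is present, so the union is just that shape — boundary = 14.15 mm; the cube at (4.5, 2.5) (footprint 27×12.5) is included at this height (perimeter 79.00 mm); Merging all regions: the 2 present regions are separate (no shared area or edge), so areas and boundary lengths simply add and each stays a separate island — boundary = 93.15 mm. So its perimeter = 93.15 mm. Layer 139 is larger (93.15 vs 79.00 mm).

layer 139 (z = 16.68 mm)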